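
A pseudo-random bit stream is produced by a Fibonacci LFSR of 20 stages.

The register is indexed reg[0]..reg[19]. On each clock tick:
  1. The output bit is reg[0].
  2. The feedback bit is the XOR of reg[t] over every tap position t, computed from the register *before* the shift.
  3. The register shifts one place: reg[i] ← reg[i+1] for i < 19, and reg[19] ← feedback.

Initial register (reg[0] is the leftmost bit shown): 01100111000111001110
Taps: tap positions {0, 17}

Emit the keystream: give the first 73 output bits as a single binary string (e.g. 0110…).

step | reg (before) | out | fb
   0 | 01100111000111001110 | 0 | 1
   1 | 11001110001110011101 | 1 | 0
   2 | 10011100011100111010 | 1 | 1
   3 | 00111000111001110101 | 0 | 1
   4 | 01110001110011101011 | 0 | 0
   5 | 11100011100111010110 | 1 | 0
   6 | 11000111001110101100 | 1 | 0
   7 | 10001110011101011000 | 1 | 1
   8 | 00011100111010110001 | 0 | 0
   9 | 00111001110101100010 | 0 | 0
  10 | 01110011101011000100 | 0 | 1
  11 | 11100111010110001001 | 1 | 1
  12 | 11001110101100010011 | 1 | 1
  13 | 10011101011000100111 | 1 | 0
  14 | 00111010110001001110 | 0 | 1
  15 | 01110101100010011101 | 0 | 1
  16 | 11101011000100111011 | 1 | 1
  17 | 11010110001001110111 | 1 | 0
  18 | 10101100010011101110 | 1 | 0
  19 | 01011000100111011100 | 0 | 1
  20 | 10110001001110111001 | 1 | 1
  21 | 01100010011101110011 | 0 | 0
  22 | 11000100111011100110 | 1 | 0
  23 | 10001001110111001100 | 1 | 0
  24 | 00010011101110011000 | 0 | 0
  25 | 00100111011100110000 | 0 | 0
  26 | 01001110111001100000 | 0 | 0
  27 | 10011101110011000000 | 1 | 1
  28 | 00111011100110000001 | 0 | 0
  29 | 01110111001100000010 | 0 | 0
  30 | 11101110011000000100 | 1 | 0
  31 | 11011100110000001000 | 1 | 1
  32 | 10111001100000010001 | 1 | 1
  33 | 01110011000000100011 | 0 | 0
  34 | 11100110000001000110 | 1 | 0
  35 | 11001100000010001100 | 1 | 0
  36 | 10011000000100011000 | 1 | 1
  37 | 00110000001000110001 | 0 | 0
  38 | 01100000010001100010 | 0 | 0
  39 | 11000000100011000100 | 1 | 0
  40 | 10000001000110001000 | 1 | 1
  41 | 00000010001100010001 | 0 | 0
  42 | 00000100011000100010 | 0 | 0
  43 | 00001000110001000100 | 0 | 1
  44 | 00010001100010001001 | 0 | 0
  45 | 00100011000100010010 | 0 | 0
  46 | 01000110001000100100 | 0 | 1
  47 | 10001100010001001001 | 1 | 1
  48 | 00011000100010010011 | 0 | 0
  49 | 00110001000100100110 | 0 | 1
  50 | 01100010001001001101 | 0 | 1
  51 | 11000100010010011011 | 1 | 1
  52 | 10001000100100110111 | 1 | 0
  53 | 00010001001001101110 | 0 | 1
  54 | 00100010010011011101 | 0 | 1
  55 | 01000100100110111011 | 0 | 0
  56 | 10001001001101110110 | 1 | 0
  57 | 00010010011011101100 | 0 | 1
  58 | 00100100110111011001 | 0 | 0
  59 | 01001001101110110010 | 0 | 0
  60 | 10010011011101100100 | 1 | 0
  61 | 00100110111011001000 | 0 | 0
  62 | 01001101110110010000 | 0 | 0
  63 | 10011011101100100000 | 1 | 1
  64 | 00110111011001000001 | 0 | 0
  65 | 01101110110010000010 | 0 | 0
  66 | 11011101100100000100 | 1 | 0
  67 | 10111011001000001000 | 1 | 1
  68 | 01110110010000010001 | 0 | 0
  69 | 11101100100000100010 | 1 | 1
  70 | 11011001000001000101 | 1 | 0
  71 | 10110010000010001010 | 1 | 1
  72 | 01100100000100010101 | 0 | 1

0110011100011100111010110001001110111001100000010001100010001001001101110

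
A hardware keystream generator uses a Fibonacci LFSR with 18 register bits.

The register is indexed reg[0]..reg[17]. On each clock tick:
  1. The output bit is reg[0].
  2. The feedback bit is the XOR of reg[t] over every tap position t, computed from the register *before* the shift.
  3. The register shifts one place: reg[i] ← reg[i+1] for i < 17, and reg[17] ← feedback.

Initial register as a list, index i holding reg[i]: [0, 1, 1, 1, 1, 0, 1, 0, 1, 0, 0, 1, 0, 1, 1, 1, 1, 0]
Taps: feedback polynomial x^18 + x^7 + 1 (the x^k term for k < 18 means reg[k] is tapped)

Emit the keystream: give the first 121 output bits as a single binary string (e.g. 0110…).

k : reg_k → out_k, fb_k
0: 011110101001011110 → 0, fb=0
1: 111101010010111100 → 1, fb=0
2: 111010100101111000 → 1, fb=1
3: 110101001011110001 → 1, fb=1
4: 101010010111100011 → 1, fb=0
5: 010100101111000110 → 0, fb=0
6: 101001011110001100 → 1, fb=0
7: 010010111100011000 → 0, fb=1
8: 100101111000110001 → 1, fb=0
9: 001011110001100010 → 0, fb=1
10: 010111100011000101 → 0, fb=0
11: 101111000110001010 → 1, fb=1
12: 011110001100010101 → 0, fb=0
13: 111100011000101010 → 1, fb=0
14: 111000110001010100 → 1, fb=0
15: 110001100010101000 → 1, fb=1
16: 100011000101010001 → 1, fb=1
17: 000110001010100011 → 0, fb=0
18: 001100010101000110 → 0, fb=1
19: 011000101010001101 → 0, fb=0
20: 110001010100011010 → 1, fb=0
21: 100010101000110100 → 1, fb=1
22: 000101010001101001 → 0, fb=1
23: 001010100011010011 → 0, fb=0
24: 010101000110100110 → 0, fb=0
25: 101010001101001100 → 1, fb=1
26: 010100011010011001 → 0, fb=1
27: 101000110100110011 → 1, fb=0
28: 010001101001100110 → 0, fb=0
29: 100011010011001100 → 1, fb=0
30: 000110100110011000 → 0, fb=0
31: 001101001100110000 → 0, fb=0
32: 011010011001100000 → 0, fb=1
33: 110100110011000001 → 1, fb=0
34: 101001100110000010 → 1, fb=1
35: 010011001100000101 → 0, fb=0
36: 100110011000001010 → 1, fb=0
37: 001100110000010100 → 0, fb=1
38: 011001100000101001 → 0, fb=0
39: 110011000001010010 → 1, fb=1
40: 100110000010100101 → 1, fb=1
41: 001100000101001011 → 0, fb=0
42: 011000001010010110 → 0, fb=0
43: 110000010100101100 → 1, fb=0
44: 100000101001011000 → 1, fb=1
45: 000001010010110001 → 0, fb=1
46: 000010100101100011 → 0, fb=0
47: 000101001011000110 → 0, fb=0
48: 001010010110001100 → 0, fb=1
49: 010100101100011001 → 0, fb=0
50: 101001011000110010 → 1, fb=0
51: 010010110001100100 → 0, fb=1
52: 100101100011001001 → 1, fb=1
53: 001011000110010011 → 0, fb=0
54: 010110001100100110 → 0, fb=0
55: 101100011001001100 → 1, fb=0
56: 011000110010011000 → 0, fb=1
57: 110001100100110001 → 1, fb=1
58: 100011001001100011 → 1, fb=1
59: 000110010011000111 → 0, fb=1
60: 001100100110001111 → 0, fb=0
61: 011001001100011110 → 0, fb=0
62: 110010011000111100 → 1, fb=0
63: 100100110001111000 → 1, fb=0
64: 001001100011110000 → 0, fb=0
65: 010011000111100000 → 0, fb=0
66: 100110001111000000 → 1, fb=1
67: 001100011110000001 → 0, fb=1
68: 011000111100000011 → 0, fb=1
69: 110001111000000111 → 1, fb=0
70: 100011110000001110 → 1, fb=0
71: 000111100000011100 → 0, fb=0
72: 001111000000111000 → 0, fb=0
73: 011110000001110000 → 0, fb=0
74: 111100000011100000 → 1, fb=1
75: 111000000111000001 → 1, fb=1
76: 110000001110000011 → 1, fb=1
77: 100000011100000111 → 1, fb=0
78: 000000111000001110 → 0, fb=1
79: 000001110000011101 → 0, fb=1
80: 000011100000111011 → 0, fb=0
81: 000111000001110110 → 0, fb=0
82: 001110000011101100 → 0, fb=0
83: 011100000111011000 → 0, fb=0
84: 111000001110110000 → 1, fb=1
85: 110000011101100001 → 1, fb=0
86: 100000111011000010 → 1, fb=0
87: 000001110110000100 → 0, fb=1
88: 000011101100001001 → 0, fb=0
89: 000111011000010010 → 0, fb=1
90: 001110110000100101 → 0, fb=1
91: 011101100001001011 → 0, fb=0
92: 111011000010010110 → 1, fb=1
93: 110110000100101101 → 1, fb=1
94: 101100001001011011 → 1, fb=1
95: 011000010010110111 → 0, fb=1
96: 110000100101101111 → 1, fb=1
97: 100001001011011111 → 1, fb=1
98: 000010010110111111 → 0, fb=1
99: 000100101101111111 → 0, fb=0
100: 001001011011111110 → 0, fb=1
101: 010010110111111101 → 0, fb=1
102: 100101101111111011 → 1, fb=1
103: 001011011111110111 → 0, fb=1
104: 010110111111101111 → 0, fb=1
105: 101101111111011111 → 1, fb=0
106: 011011111110111110 → 0, fb=1
107: 110111111101111101 → 1, fb=0
108: 101111111011111010 → 1, fb=0
109: 011111110111110100 → 0, fb=1
110: 111111101111101001 → 1, fb=1
111: 111111011111010011 → 1, fb=0
112: 111110111110100110 → 1, fb=0
113: 111101111101001100 → 1, fb=0
114: 111011111010011000 → 1, fb=0
115: 110111110100110000 → 1, fb=0
116: 101111101001100000 → 1, fb=1
117: 011111010011000001 → 0, fb=1
118: 111110100110000011 → 1, fb=1
119: 111101001100000111 → 1, fb=1
120: 111010011000001111 → 1, fb=0

0111101010010111100011000101010001101001100110000010100101100011001001100011110000001110000011101100001001011011111110111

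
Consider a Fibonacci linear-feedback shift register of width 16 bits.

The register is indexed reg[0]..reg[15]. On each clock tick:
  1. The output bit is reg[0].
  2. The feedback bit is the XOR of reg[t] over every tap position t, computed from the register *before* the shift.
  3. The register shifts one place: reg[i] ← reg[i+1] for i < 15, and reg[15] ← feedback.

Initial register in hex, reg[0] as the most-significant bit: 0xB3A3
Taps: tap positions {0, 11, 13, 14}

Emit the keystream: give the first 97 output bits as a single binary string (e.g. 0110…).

step | reg (before) | out | fb
   0 | 1011001110100011 | 1 | 0
   1 | 0110011101000110 | 0 | 0
   2 | 1100111010001100 | 1 | 0
   3 | 1001110100011000 | 1 | 0
   4 | 0011101000110000 | 0 | 1
   5 | 0111010001100001 | 0 | 0
   6 | 1110100011000010 | 1 | 0
   7 | 1101000110000100 | 1 | 0
   8 | 1010001100001000 | 1 | 1
   9 | 0100011000010001 | 0 | 1
  10 | 1000110000100011 | 1 | 0
  11 | 0001100001000110 | 0 | 0
  12 | 0011000010001100 | 0 | 1
  13 | 0110000100011001 | 0 | 1
  14 | 1100001000110011 | 1 | 1
  15 | 1000010001100111 | 1 | 1
  16 | 0000100011001111 | 0 | 0
  17 | 0001000110011110 | 0 | 1
  18 | 0010001100111101 | 0 | 0
  19 | 0100011001111010 | 0 | 0
  20 | 1000110011110100 | 1 | 1
  21 | 0001100111101001 | 0 | 0
  22 | 0011001111010010 | 0 | 0
  23 | 0110011110100100 | 0 | 1
  24 | 1100111101001001 | 1 | 1
  25 | 1001111010010011 | 1 | 1
  26 | 0011110100100111 | 0 | 0
  27 | 0111101001001110 | 0 | 0
  28 | 1111010010011100 | 1 | 1
  29 | 1110100100111001 | 1 | 0
  30 | 1101001001110010 | 1 | 1
  31 | 1010010011100101 | 1 | 0
  32 | 0100100111001010 | 0 | 1
  33 | 1001001110010101 | 1 | 1
  34 | 0010011100101011 | 0 | 1
  35 | 0100111001010111 | 0 | 1
  36 | 1001110010101111 | 1 | 1
  37 | 0011100101011111 | 0 | 1
  38 | 0111001010111111 | 0 | 1
  39 | 1110010101111111 | 1 | 0
  40 | 1100101011111110 | 1 | 0
  41 | 1001010111111100 | 1 | 1
  42 | 0010101111111001 | 0 | 1
  43 | 0101011111110011 | 0 | 0
  44 | 1010111111100110 | 1 | 1
  45 | 0101111111001101 | 0 | 1
  46 | 1011111110011011 | 1 | 1
  47 | 0111111100110111 | 0 | 1
  48 | 1111111001101111 | 1 | 1
  49 | 1111110011011111 | 1 | 0
  50 | 1111100110111110 | 1 | 0
  51 | 1111001101111100 | 1 | 1
  52 | 1110011011111001 | 1 | 0
  53 | 1100110111110010 | 1 | 1
  54 | 1001101111100101 | 1 | 0
  55 | 0011011111001010 | 0 | 1
  56 | 0110111110010101 | 0 | 0
  57 | 1101111100101010 | 1 | 0
  58 | 1011111001010100 | 1 | 1
  59 | 0111110010101001 | 0 | 0
  60 | 1111100101010010 | 1 | 1
  61 | 1111001010100101 | 1 | 0
  62 | 1110010101001010 | 1 | 0
  63 | 1100101010010100 | 1 | 1
  64 | 1001010100101001 | 1 | 1
  65 | 0010101001010011 | 0 | 0
  66 | 0101010010100110 | 0 | 0
  67 | 1010100101001100 | 1 | 0
  68 | 0101001010011000 | 0 | 1
  69 | 1010010100110001 | 1 | 0
  70 | 0100101001100010 | 0 | 1
  71 | 1001010011000101 | 1 | 0
  72 | 0010100110001010 | 0 | 1
  73 | 0101001100010101 | 0 | 0
  74 | 1010011000101010 | 1 | 0
  75 | 0100110001010100 | 0 | 0
  76 | 1001100010101000 | 1 | 1
  77 | 0011000101010001 | 0 | 1
  78 | 0110001010100011 | 0 | 1
  79 | 1100010101000111 | 1 | 1
  80 | 1000101010001111 | 1 | 1
  81 | 0001010100011111 | 0 | 1
  82 | 0010101000111111 | 0 | 1
  83 | 0101010001111111 | 0 | 1
  84 | 1010100011111111 | 1 | 0
  85 | 0101000111111110 | 0 | 1
  86 | 1010001111111101 | 1 | 1
  87 | 0100011111111011 | 0 | 0
  88 | 1000111111110110 | 1 | 0
  89 | 0001111111101100 | 0 | 1
  90 | 0011111111011001 | 0 | 1
  91 | 0111111110110011 | 0 | 0
  92 | 1111111101100110 | 1 | 1
  93 | 1111111011001101 | 1 | 0
  94 | 1111110110011010 | 1 | 1
  95 | 1111101100110101 | 1 | 1
  96 | 1111011001101011 | 1 | 0

1011001110100011000010001100111101001001110010101111111001101111100101010010100110001010100011111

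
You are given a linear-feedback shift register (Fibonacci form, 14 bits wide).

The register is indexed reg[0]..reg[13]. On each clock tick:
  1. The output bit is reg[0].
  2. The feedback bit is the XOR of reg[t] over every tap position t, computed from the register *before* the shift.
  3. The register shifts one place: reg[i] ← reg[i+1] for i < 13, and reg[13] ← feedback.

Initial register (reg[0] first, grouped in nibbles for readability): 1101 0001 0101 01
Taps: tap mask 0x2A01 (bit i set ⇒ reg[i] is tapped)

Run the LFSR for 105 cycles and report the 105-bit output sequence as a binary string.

k : reg_k → out_k, fb_k
0: 11010001010101 → 1, fb=0
1: 10100010101010 → 1, fb=1
2: 01000101010101 → 0, fb=1
3: 10001010101011 → 1, fb=0
4: 00010101010110 → 0, fb=0
5: 00101010101100 → 0, fb=1
6: 01010101011001 → 0, fb=0
7: 10101010110010 → 1, fb=0
8: 01010101100100 → 0, fb=1
9: 10101011001001 → 1, fb=0
10: 01010110010010 → 0, fb=1
11: 10101100100101 → 1, fb=1
12: 01011001001011 → 0, fb=1
13: 10110010010111 → 1, fb=0
14: 01100100101110 → 0, fb=1
15: 11001001011101 → 1, fb=0
16: 10010010111010 → 1, fb=0
17: 00100101110100 → 0, fb=0
18: 01001011101000 → 0, fb=0
19: 10010111010000 → 1, fb=0
20: 00101110100000 → 0, fb=0
21: 01011101000000 → 0, fb=0
22: 10111010000000 → 1, fb=1
23: 01110100000001 → 0, fb=1
24: 11101000000011 → 1, fb=0
25: 11010000000110 → 1, fb=0
26: 10100000001100 → 1, fb=0
27: 01000000011000 → 0, fb=1
28: 10000000110001 → 1, fb=1
29: 00000001100011 → 0, fb=1
30: 00000011000111 → 0, fb=0
31: 00000110001110 → 0, fb=1
32: 00001100011101 → 0, fb=1
33: 00011000111011 → 0, fb=0
34: 00110001110110 → 0, fb=0
35: 01100011101100 → 0, fb=1
36: 11000111011001 → 1, fb=1
37: 10001110110011 → 1, fb=1
38: 00011101100111 → 0, fb=0
39: 00111011001110 → 0, fb=1
40: 01110110011101 → 0, fb=1
41: 11101100111011 → 1, fb=1
42: 11011001110111 → 1, fb=0
43: 10110011101110 → 1, fb=0
44: 01100111011100 → 0, fb=0
45: 11001110111000 → 1, fb=0
46: 10011101110000 → 1, fb=0
47: 00111011100000 → 0, fb=0
48: 01110111000000 → 0, fb=0
49: 11101110000000 → 1, fb=1
50: 11011100000001 → 1, fb=0
51: 10111000000010 → 1, fb=1
52: 01110000000101 → 0, fb=0
53: 11100000001010 → 1, fb=1
54: 11000000010101 → 1, fb=0
55: 10000000101010 → 1, fb=1
56: 00000001010101 → 0, fb=1
57: 00000010101011 → 0, fb=1
58: 00000101010111 → 0, fb=1
59: 00001010101111 → 0, fb=0
60: 00010101011110 → 0, fb=0
61: 00101010111100 → 0, fb=0
62: 01010101111000 → 0, fb=1
63: 10101011110001 → 1, fb=1
64: 01010111100011 → 0, fb=1
65: 10101111000111 → 1, fb=1
66: 01011110001111 → 0, fb=0
67: 10111100011110 → 1, fb=1
68: 01111000111101 → 0, fb=1
69: 11110001111011 → 1, fb=1
70: 11100011110111 → 1, fb=0
71: 11000111101110 → 1, fb=0
72: 10001111011100 → 1, fb=1
73: 00011110111001 → 0, fb=0
74: 00111101110010 → 0, fb=1
75: 01111011100101 → 0, fb=0
76: 11110111001010 → 1, fb=1
77: 11101110010101 → 1, fb=0
78: 11011100101010 → 1, fb=1
79: 10111001010101 → 1, fb=0
80: 01110010101010 → 0, fb=0
81: 11100101010100 → 1, fb=1
82: 11001010101001 → 1, fb=0
83: 10010101010010 → 1, fb=0
84: 00101010100100 → 0, fb=1
85: 01010101001001 → 0, fb=1
86: 10101010010011 → 1, fb=1
87: 01010100100111 → 0, fb=0
88: 10101001001110 → 1, fb=0
89: 01010010011100 → 0, fb=0
90: 10100100111000 → 1, fb=0
91: 01001001110000 → 0, fb=1
92: 10010011100001 → 1, fb=0
93: 00100111000010 → 0, fb=0
94: 01001110000100 → 0, fb=1
95: 10011100001001 → 1, fb=0
96: 00111000010010 → 0, fb=1
97: 01110000100101 → 0, fb=0
98: 11100001001010 → 1, fb=1
99: 11000010010101 → 1, fb=0
100: 10000100101010 → 1, fb=1
101: 00001001010101 → 0, fb=1
102: 00010010101011 → 0, fb=1
103: 00100101010111 → 0, fb=1
104: 01001010101111 → 0, fb=0

110100010101010110010010111010000000110001110110011101110000000101010111100011110111001010101001001110000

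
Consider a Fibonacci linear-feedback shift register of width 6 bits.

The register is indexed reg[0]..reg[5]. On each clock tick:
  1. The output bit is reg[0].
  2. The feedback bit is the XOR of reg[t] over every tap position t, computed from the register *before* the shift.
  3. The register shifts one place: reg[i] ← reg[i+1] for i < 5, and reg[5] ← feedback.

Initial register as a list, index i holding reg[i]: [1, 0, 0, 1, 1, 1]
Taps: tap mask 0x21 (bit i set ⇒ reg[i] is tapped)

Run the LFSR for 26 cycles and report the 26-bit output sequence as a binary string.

k : reg_k → out_k, fb_k
0: 100111 → 1, fb=0
1: 001110 → 0, fb=0
2: 011100 → 0, fb=0
3: 111000 → 1, fb=1
4: 110001 → 1, fb=0
5: 100010 → 1, fb=1
6: 000101 → 0, fb=1
7: 001011 → 0, fb=1
8: 010111 → 0, fb=1
9: 101111 → 1, fb=0
10: 011110 → 0, fb=0
11: 111100 → 1, fb=1
12: 111001 → 1, fb=0
13: 110010 → 1, fb=1
14: 100101 → 1, fb=0
15: 001010 → 0, fb=0
16: 010100 → 0, fb=0
17: 101000 → 1, fb=1
18: 010001 → 0, fb=1
19: 100011 → 1, fb=0
20: 000110 → 0, fb=0
21: 001100 → 0, fb=0
22: 011000 → 0, fb=0
23: 110000 → 1, fb=1
24: 100001 → 1, fb=0
25: 000010 → 0, fb=0

10011100010111100101000110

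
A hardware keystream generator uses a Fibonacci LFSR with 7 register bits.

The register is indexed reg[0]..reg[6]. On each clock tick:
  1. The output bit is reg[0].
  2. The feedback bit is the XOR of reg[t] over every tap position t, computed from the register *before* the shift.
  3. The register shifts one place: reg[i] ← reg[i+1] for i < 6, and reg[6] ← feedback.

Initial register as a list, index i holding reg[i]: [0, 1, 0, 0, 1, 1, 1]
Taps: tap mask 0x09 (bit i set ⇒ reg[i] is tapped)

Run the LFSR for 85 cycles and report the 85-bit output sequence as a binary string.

0100111001111011010000101010111110100101000110111000111111100001110111100101100100100

k : reg_k → out_k, fb_k
0: 0100111 → 0, fb=0
1: 1001110 → 1, fb=0
2: 0011100 → 0, fb=1
3: 0111001 → 0, fb=1
4: 1110011 → 1, fb=1
5: 1100111 → 1, fb=1
6: 1001111 → 1, fb=0
7: 0011110 → 0, fb=1
8: 0111101 → 0, fb=1
9: 1111011 → 1, fb=0
10: 1110110 → 1, fb=1
11: 1101101 → 1, fb=0
12: 1011010 → 1, fb=0
13: 0110100 → 0, fb=0
14: 1101000 → 1, fb=0
15: 1010000 → 1, fb=1
16: 0100001 → 0, fb=0
17: 1000010 → 1, fb=1
18: 0000101 → 0, fb=0
19: 0001010 → 0, fb=1
20: 0010101 → 0, fb=0
21: 0101010 → 0, fb=1
22: 1010101 → 1, fb=1
23: 0101011 → 0, fb=1
24: 1010111 → 1, fb=1
25: 0101111 → 0, fb=1
26: 1011111 → 1, fb=0
27: 0111110 → 0, fb=1
28: 1111101 → 1, fb=0
29: 1111010 → 1, fb=0
30: 1110100 → 1, fb=1
31: 1101001 → 1, fb=0
32: 1010010 → 1, fb=1
33: 0100101 → 0, fb=0
34: 1001010 → 1, fb=0
35: 0010100 → 0, fb=0
36: 0101000 → 0, fb=1
37: 1010001 → 1, fb=1
38: 0100011 → 0, fb=0
39: 1000110 → 1, fb=1
40: 0001101 → 0, fb=1
41: 0011011 → 0, fb=1
42: 0110111 → 0, fb=0
43: 1101110 → 1, fb=0
44: 1011100 → 1, fb=0
45: 0111000 → 0, fb=1
46: 1110001 → 1, fb=1
47: 1100011 → 1, fb=1
48: 1000111 → 1, fb=1
49: 0001111 → 0, fb=1
50: 0011111 → 0, fb=1
51: 0111111 → 0, fb=1
52: 1111111 → 1, fb=0
53: 1111110 → 1, fb=0
54: 1111100 → 1, fb=0
55: 1111000 → 1, fb=0
56: 1110000 → 1, fb=1
57: 1100001 → 1, fb=1
58: 1000011 → 1, fb=1
59: 0000111 → 0, fb=0
60: 0001110 → 0, fb=1
61: 0011101 → 0, fb=1
62: 0111011 → 0, fb=1
63: 1110111 → 1, fb=1
64: 1101111 → 1, fb=0
65: 1011110 → 1, fb=0
66: 0111100 → 0, fb=1
67: 1111001 → 1, fb=0
68: 1110010 → 1, fb=1
69: 1100101 → 1, fb=1
70: 1001011 → 1, fb=0
71: 0010110 → 0, fb=0
72: 0101100 → 0, fb=1
73: 1011001 → 1, fb=0
74: 0110010 → 0, fb=0
75: 1100100 → 1, fb=1
76: 1001001 → 1, fb=0
77: 0010010 → 0, fb=0
78: 0100100 → 0, fb=0
79: 1001000 → 1, fb=0
80: 0010000 → 0, fb=0
81: 0100000 → 0, fb=0
82: 1000000 → 1, fb=1
83: 0000001 → 0, fb=0
84: 0000010 → 0, fb=0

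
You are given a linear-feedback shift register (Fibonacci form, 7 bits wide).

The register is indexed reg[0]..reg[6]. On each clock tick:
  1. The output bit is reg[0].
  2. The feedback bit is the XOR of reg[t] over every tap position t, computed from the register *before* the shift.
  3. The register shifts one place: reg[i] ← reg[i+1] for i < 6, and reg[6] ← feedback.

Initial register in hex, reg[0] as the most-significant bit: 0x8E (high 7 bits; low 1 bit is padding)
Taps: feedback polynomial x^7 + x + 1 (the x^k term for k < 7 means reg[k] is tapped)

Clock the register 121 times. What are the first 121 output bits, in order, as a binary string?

1000111100100010110011101010011111010000111000100100110110101101111011000110100101110111001100101010111111100000010000011

step | reg (before) | out | fb
   0 | 1000111 | 1 | 1
   1 | 0001111 | 0 | 0
   2 | 0011110 | 0 | 0
   3 | 0111100 | 0 | 1
   4 | 1111001 | 1 | 0
   5 | 1110010 | 1 | 0
   6 | 1100100 | 1 | 0
   7 | 1001000 | 1 | 1
   8 | 0010001 | 0 | 0
   9 | 0100010 | 0 | 1
  10 | 1000101 | 1 | 1
  11 | 0001011 | 0 | 0
  12 | 0010110 | 0 | 0
  13 | 0101100 | 0 | 1
  14 | 1011001 | 1 | 1
  15 | 0110011 | 0 | 1
  16 | 1100111 | 1 | 0
  17 | 1001110 | 1 | 1
  18 | 0011101 | 0 | 0
  19 | 0111010 | 0 | 1
  20 | 1110101 | 1 | 0
  21 | 1101010 | 1 | 0
  22 | 1010100 | 1 | 1
  23 | 0101001 | 0 | 1
  24 | 1010011 | 1 | 1
  25 | 0100111 | 0 | 1
  26 | 1001111 | 1 | 1
  27 | 0011111 | 0 | 0
  28 | 0111110 | 0 | 1
  29 | 1111101 | 1 | 0
  30 | 1111010 | 1 | 0
  31 | 1110100 | 1 | 0
  32 | 1101000 | 1 | 0
  33 | 1010000 | 1 | 1
  34 | 0100001 | 0 | 1
  35 | 1000011 | 1 | 1
  36 | 0000111 | 0 | 0
  37 | 0001110 | 0 | 0
  38 | 0011100 | 0 | 0
  39 | 0111000 | 0 | 1
  40 | 1110001 | 1 | 0
  41 | 1100010 | 1 | 0
  42 | 1000100 | 1 | 1
  43 | 0001001 | 0 | 0
  44 | 0010010 | 0 | 0
  45 | 0100100 | 0 | 1
  46 | 1001001 | 1 | 1
  47 | 0010011 | 0 | 0
  48 | 0100110 | 0 | 1
  49 | 1001101 | 1 | 1
  50 | 0011011 | 0 | 0
  51 | 0110110 | 0 | 1
  52 | 1101101 | 1 | 0
  53 | 1011010 | 1 | 1
  54 | 0110101 | 0 | 1
  55 | 1101011 | 1 | 0
  56 | 1010110 | 1 | 1
  57 | 0101101 | 0 | 1
  58 | 1011011 | 1 | 1
  59 | 0110111 | 0 | 1
  60 | 1101111 | 1 | 0
  61 | 1011110 | 1 | 1
  62 | 0111101 | 0 | 1
  63 | 1111011 | 1 | 0
  64 | 1110110 | 1 | 0
  65 | 1101100 | 1 | 0
  66 | 1011000 | 1 | 1
  67 | 0110001 | 0 | 1
  68 | 1100011 | 1 | 0
  69 | 1000110 | 1 | 1
  70 | 0001101 | 0 | 0
  71 | 0011010 | 0 | 0
  72 | 0110100 | 0 | 1
  73 | 1101001 | 1 | 0
  74 | 1010010 | 1 | 1
  75 | 0100101 | 0 | 1
  76 | 1001011 | 1 | 1
  77 | 0010111 | 0 | 0
  78 | 0101110 | 0 | 1
  79 | 1011101 | 1 | 1
  80 | 0111011 | 0 | 1
  81 | 1110111 | 1 | 0
  82 | 1101110 | 1 | 0
  83 | 1011100 | 1 | 1
  84 | 0111001 | 0 | 1
  85 | 1110011 | 1 | 0
  86 | 1100110 | 1 | 0
  87 | 1001100 | 1 | 1
  88 | 0011001 | 0 | 0
  89 | 0110010 | 0 | 1
  90 | 1100101 | 1 | 0
  91 | 1001010 | 1 | 1
  92 | 0010101 | 0 | 0
  93 | 0101010 | 0 | 1
  94 | 1010101 | 1 | 1
  95 | 0101011 | 0 | 1
  96 | 1010111 | 1 | 1
  97 | 0101111 | 0 | 1
  98 | 1011111 | 1 | 1
  99 | 0111111 | 0 | 1
 100 | 1111111 | 1 | 0
 101 | 1111110 | 1 | 0
 102 | 1111100 | 1 | 0
 103 | 1111000 | 1 | 0
 104 | 1110000 | 1 | 0
 105 | 1100000 | 1 | 0
 106 | 1000000 | 1 | 1
 107 | 0000001 | 0 | 0
 108 | 0000010 | 0 | 0
 109 | 0000100 | 0 | 0
 110 | 0001000 | 0 | 0
 111 | 0010000 | 0 | 0
 112 | 0100000 | 0 | 1
 113 | 1000001 | 1 | 1
 114 | 0000011 | 0 | 0
 115 | 0000110 | 0 | 0
 116 | 0001100 | 0 | 0
 117 | 0011000 | 0 | 0
 118 | 0110000 | 0 | 1
 119 | 1100001 | 1 | 0
 120 | 1000010 | 1 | 1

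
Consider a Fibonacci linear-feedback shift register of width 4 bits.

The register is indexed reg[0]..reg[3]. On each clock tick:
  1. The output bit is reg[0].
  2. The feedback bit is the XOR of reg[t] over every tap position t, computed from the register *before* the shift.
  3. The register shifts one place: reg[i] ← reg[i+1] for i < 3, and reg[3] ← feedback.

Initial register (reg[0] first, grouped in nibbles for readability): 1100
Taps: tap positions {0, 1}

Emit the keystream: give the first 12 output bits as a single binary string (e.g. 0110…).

110001001101

step | reg (before) | out | fb
   0 | 1100 | 1 | 0
   1 | 1000 | 1 | 1
   2 | 0001 | 0 | 0
   3 | 0010 | 0 | 0
   4 | 0100 | 0 | 1
   5 | 1001 | 1 | 1
   6 | 0011 | 0 | 0
   7 | 0110 | 0 | 1
   8 | 1101 | 1 | 0
   9 | 1010 | 1 | 1
  10 | 0101 | 0 | 1
  11 | 1011 | 1 | 1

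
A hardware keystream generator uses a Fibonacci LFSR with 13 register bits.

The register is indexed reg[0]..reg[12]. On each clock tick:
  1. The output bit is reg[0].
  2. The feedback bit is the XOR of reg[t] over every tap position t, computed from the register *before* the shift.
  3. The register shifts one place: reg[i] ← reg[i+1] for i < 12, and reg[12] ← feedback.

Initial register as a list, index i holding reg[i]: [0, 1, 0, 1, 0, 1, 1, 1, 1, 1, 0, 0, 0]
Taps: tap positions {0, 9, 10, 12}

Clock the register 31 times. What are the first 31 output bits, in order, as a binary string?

step | reg (before) | out | fb
   0 | 0101011111000 | 0 | 1
   1 | 1010111110001 | 1 | 0
   2 | 0101111100010 | 0 | 0
   3 | 1011111000100 | 1 | 0
   4 | 0111110001000 | 0 | 1
   5 | 1111100010001 | 1 | 0
   6 | 1111000100010 | 1 | 1
   7 | 1110001000101 | 1 | 1
   8 | 1100010001011 | 1 | 1
   9 | 1000100010111 | 1 | 1
  10 | 0001000101111 | 0 | 1
  11 | 0010001011111 | 0 | 1
  12 | 0100010111111 | 0 | 1
  13 | 1000101111111 | 1 | 0
  14 | 0001011111110 | 0 | 0
  15 | 0010111111100 | 0 | 0
  16 | 0101111111000 | 0 | 1
  17 | 1011111110001 | 1 | 0
  18 | 0111111100010 | 0 | 0
  19 | 1111111000100 | 1 | 0
  20 | 1111110001000 | 1 | 0
  21 | 1111100010000 | 1 | 1
  22 | 1111000100001 | 1 | 0
  23 | 1110001000010 | 1 | 1
  24 | 1100010000101 | 1 | 1
  25 | 1000100001011 | 1 | 1
  26 | 0001000010111 | 0 | 0
  27 | 0010000101110 | 0 | 0
  28 | 0100001011100 | 0 | 0
  29 | 1000010111000 | 1 | 0
  30 | 0000101110000 | 0 | 0

0101011111000100010111111100010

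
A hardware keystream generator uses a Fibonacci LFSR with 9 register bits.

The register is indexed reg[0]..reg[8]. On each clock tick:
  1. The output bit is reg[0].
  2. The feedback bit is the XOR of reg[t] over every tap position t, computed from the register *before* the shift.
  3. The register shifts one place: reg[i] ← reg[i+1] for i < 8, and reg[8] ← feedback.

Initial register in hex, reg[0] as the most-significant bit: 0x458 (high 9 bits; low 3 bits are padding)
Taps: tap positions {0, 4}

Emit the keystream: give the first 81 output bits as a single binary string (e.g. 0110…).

tick  register→output (feedback)
  0  010001011→0 (0)
  1  100010110→1 (0)
  2  000101100→0 (0)
  3  001011000→0 (1)
  4  010110001→0 (1)
  5  101100011→1 (1)
  6  011000111→0 (0)
  7  110001110→1 (1)
  8  100011101→1 (0)
  9  000111010→0 (1)
 10  001110101→0 (1)
 11  011101011→0 (0)
 12  111010110→1 (0)
 13  110101100→1 (1)
 14  101011001→1 (0)
 15  010110010→0 (1)
 16  101100101→1 (1)
 17  011001011→0 (0)
 18  110010110→1 (0)
 19  100101100→1 (1)
 20  001011001→0 (1)
 21  010110011→0 (1)
 22  101100111→1 (1)
 23  011001111→0 (0)
 24  110011110→1 (0)
 25  100111100→1 (0)
 26  001111000→0 (1)
 27  011110001→0 (1)
 28  111100011→1 (1)
 29  111000111→1 (1)
 30  110001111→1 (1)
 31  100011111→1 (0)
 32  000111110→0 (1)
 33  001111101→0 (1)
 34  011111011→0 (1)
 35  111110111→1 (0)
 36  111101110→1 (1)
 37  111011101→1 (0)
 38  110111010→1 (0)
 39  101110100→1 (0)
 40  011101000→0 (0)
 41  111010000→1 (0)
 42  110100000→1 (1)
 43  101000001→1 (1)
 44  010000011→0 (0)
 45  100000110→1 (1)
 46  000001101→0 (0)
 47  000011010→0 (1)
 48  000110101→0 (1)
 49  001101011→0 (0)
 50  011010110→0 (1)
 51  110101101→1 (1)
 52  101011011→1 (0)
 53  010110110→0 (1)
 54  101101101→1 (1)
 55  011011011→0 (1)
 56  110110111→1 (0)
 57  101101110→1 (1)
 58  011011101→0 (1)
 59  110111011→1 (0)
 60  101110110→1 (0)
 61  011101100→0 (0)
 62  111011000→1 (0)
 63  110110000→1 (0)
 64  101100000→1 (1)
 65  011000001→0 (0)
 66  110000010→1 (1)
 67  100000101→1 (1)
 68  000001011→0 (0)
 69  000010110→0 (1)
 70  000101101→0 (0)
 71  001011010→0 (1)
 72  010110101→0 (1)
 73  101101011→1 (1)
 74  011010111→0 (1)
 75  110101111→1 (1)
 76  101011111→1 (0)
 77  010111110→0 (1)
 78  101111101→1 (0)
 79  011111010→0 (1)
 80  111110101→1 (0)

010001011000111010110010110011110001111101110100000110101101101110110000010110101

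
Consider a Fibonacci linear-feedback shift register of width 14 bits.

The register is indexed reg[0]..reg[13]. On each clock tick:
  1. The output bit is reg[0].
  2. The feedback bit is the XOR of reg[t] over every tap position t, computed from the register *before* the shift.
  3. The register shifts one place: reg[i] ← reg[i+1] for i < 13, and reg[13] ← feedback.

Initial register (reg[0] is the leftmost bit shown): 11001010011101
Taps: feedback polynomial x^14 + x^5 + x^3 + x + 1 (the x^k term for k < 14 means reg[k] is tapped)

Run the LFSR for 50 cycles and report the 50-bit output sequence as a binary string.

k : reg_k → out_k, fb_k
0: 11001010011101 → 1, fb=0
1: 10010100111010 → 1, fb=1
2: 00101001110101 → 0, fb=0
3: 01010011101010 → 0, fb=0
4: 10100111010100 → 1, fb=0
5: 01001110101000 → 0, fb=0
6: 10011101010000 → 1, fb=1
7: 00111010100001 → 0, fb=1
8: 01110101000011 → 0, fb=1
9: 11101010000111 → 1, fb=0
10: 11010100001110 → 1, fb=0
11: 10101000011100 → 1, fb=1
12: 01010000111001 → 0, fb=0
13: 10100001110010 → 1, fb=1
14: 01000011100101 → 0, fb=1
15: 10000111001011 → 1, fb=0
16: 00001110010110 → 0, fb=1
17: 00011100101101 → 0, fb=0
18: 00111001011010 → 0, fb=1
19: 01110010110101 → 0, fb=0
20: 11100101101010 → 1, fb=1
21: 11001011010101 → 1, fb=0
22: 10010110101010 → 1, fb=1
23: 00101101010101 → 0, fb=1
24: 01011010101011 → 0, fb=0
25: 10110101010110 → 1, fb=1
26: 01101010101101 → 0, fb=1
27: 11010101011011 → 1, fb=0
28: 10101010110110 → 1, fb=1
29: 01010101101101 → 0, fb=1
30: 10101011011011 → 1, fb=1
31: 01010110110111 → 0, fb=1
32: 10101101101111 → 1, fb=0
33: 01011011011110 → 0, fb=0
34: 10110110111100 → 1, fb=1
35: 01101101111001 → 0, fb=0
36: 11011011110010 → 1, fb=1
37: 10110111100101 → 1, fb=1
38: 01101111001011 → 0, fb=0
39: 11011110010110 → 1, fb=0
40: 10111100101100 → 1, fb=1
41: 01111001011001 → 0, fb=0
42: 11110010110010 → 1, fb=1
43: 11100101100101 → 1, fb=1
44: 11001011001011 → 1, fb=0
45: 10010110010110 → 1, fb=1
46: 00101100101101 → 0, fb=1
47: 01011001011011 → 0, fb=0
48: 10110010110110 → 1, fb=0
49: 01100101101100 → 0, fb=0

11001010011101010000111001011010101011011011110010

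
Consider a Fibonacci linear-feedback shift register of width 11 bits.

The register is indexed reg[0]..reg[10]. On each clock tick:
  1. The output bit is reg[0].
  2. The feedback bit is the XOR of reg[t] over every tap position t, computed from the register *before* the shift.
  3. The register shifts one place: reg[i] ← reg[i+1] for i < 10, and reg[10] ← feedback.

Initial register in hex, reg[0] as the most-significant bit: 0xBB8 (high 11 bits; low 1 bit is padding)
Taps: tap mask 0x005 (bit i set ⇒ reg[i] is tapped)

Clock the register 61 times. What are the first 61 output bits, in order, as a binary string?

1011101110001010101101000000110010000111110100110001001111101

step | reg (before) | out | fb
   0 | 10111011100 | 1 | 0
   1 | 01110111000 | 0 | 1
   2 | 11101110001 | 1 | 0
   3 | 11011100010 | 1 | 1
   4 | 10111000101 | 1 | 0
   5 | 01110001010 | 0 | 1
   6 | 11100010101 | 1 | 0
   7 | 11000101010 | 1 | 1
   8 | 10001010101 | 1 | 1
   9 | 00010101011 | 0 | 0
  10 | 00101010110 | 0 | 1
  11 | 01010101101 | 0 | 0
  12 | 10101011010 | 1 | 0
  13 | 01010110100 | 0 | 0
  14 | 10101101000 | 1 | 0
  15 | 01011010000 | 0 | 0
  16 | 10110100000 | 1 | 0
  17 | 01101000000 | 0 | 1
  18 | 11010000001 | 1 | 1
  19 | 10100000011 | 1 | 0
  20 | 01000000110 | 0 | 0
  21 | 10000001100 | 1 | 1
  22 | 00000011001 | 0 | 0
  23 | 00000110010 | 0 | 0
  24 | 00001100100 | 0 | 0
  25 | 00011001000 | 0 | 0
  26 | 00110010000 | 0 | 1
  27 | 01100100001 | 0 | 1
  28 | 11001000011 | 1 | 1
  29 | 10010000111 | 1 | 1
  30 | 00100001111 | 0 | 1
  31 | 01000011111 | 0 | 0
  32 | 10000111110 | 1 | 1
  33 | 00001111101 | 0 | 0
  34 | 00011111010 | 0 | 0
  35 | 00111110100 | 0 | 1
  36 | 01111101001 | 0 | 1
  37 | 11111010011 | 1 | 0
  38 | 11110100110 | 1 | 0
  39 | 11101001100 | 1 | 0
  40 | 11010011000 | 1 | 1
  41 | 10100110001 | 1 | 0
  42 | 01001100010 | 0 | 0
  43 | 10011000100 | 1 | 1
  44 | 00110001001 | 0 | 1
  45 | 01100010011 | 0 | 1
  46 | 11000100111 | 1 | 1
  47 | 10001001111 | 1 | 1
  48 | 00010011111 | 0 | 0
  49 | 00100111110 | 0 | 1
  50 | 01001111101 | 0 | 0
  51 | 10011111010 | 1 | 1
  52 | 00111110101 | 0 | 1
  53 | 01111101011 | 0 | 1
  54 | 11111010111 | 1 | 0
  55 | 11110101110 | 1 | 0
  56 | 11101011100 | 1 | 0
  57 | 11010111000 | 1 | 1
  58 | 10101110001 | 1 | 0
  59 | 01011100010 | 0 | 0
  60 | 10111000100 | 1 | 0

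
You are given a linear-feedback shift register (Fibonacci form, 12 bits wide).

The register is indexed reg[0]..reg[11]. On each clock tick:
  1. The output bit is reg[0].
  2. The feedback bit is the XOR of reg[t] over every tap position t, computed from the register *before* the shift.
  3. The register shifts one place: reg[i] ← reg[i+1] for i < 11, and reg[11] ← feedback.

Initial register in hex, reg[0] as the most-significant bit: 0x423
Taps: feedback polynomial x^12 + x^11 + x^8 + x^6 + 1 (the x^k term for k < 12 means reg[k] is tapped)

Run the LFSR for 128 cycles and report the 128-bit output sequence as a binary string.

01000010001101010011100000100001111011011010001110110101001010011011010111100011010001011010111111101101000100101101101010110111

tick  register→output (feedback)
  0  010000100011→0 (0)
  1  100001000110→1 (1)
  2  000010001101→0 (0)
  3  000100011010→0 (1)
  4  001000110101→0 (0)
  5  010001101010→0 (0)
  6  100011010100→1 (1)
  7  000110101001→0 (1)
  8  001101010011→0 (1)
  9  011010100111→0 (0)
 10  110101001110→1 (0)
 11  101010011100→1 (0)
 12  010100111000→0 (0)
 13  101001110000→1 (0)
 14  010011100000→0 (1)
 15  100111000001→1 (0)
 16  001110000010→0 (0)
 17  011100000100→0 (0)
 18  111000001000→1 (0)
 19  110000010000→1 (1)
 20  100000100001→1 (1)
 21  000001000011→0 (1)
 22  000010000111→0 (1)
 23  000100001111→0 (0)
 24  001000011110→0 (1)
 25  010000111101→0 (1)
 26  100001111011→1 (0)
 27  000011110110→0 (1)
 28  000111101101→0 (1)
 29  001111011011→0 (0)
 30  011110110110→0 (1)
 31  111101101101→1 (0)
 32  111011011010→1 (0)
 33  110110110100→1 (0)
 34  101101101000→1 (1)
 35  011011010001→0 (1)
 36  110110100011→1 (1)
 37  101101000111→1 (0)
 38  011010001110→0 (1)
 39  110100011101→1 (1)
 40  101000111011→1 (0)
 41  010001110110→0 (1)
 42  100011101101→1 (0)
 43  000111011010→0 (1)
 44  001110110101→0 (0)
 45  011101101010→0 (0)
 46  111011010100→1 (1)
 47  110110101001→1 (0)
 48  101101010010→1 (1)
 49  011010100101→0 (0)
 50  110101001010→1 (0)
 51  101010010100→1 (1)
 52  010100101001→0 (1)
 53  101001010011→1 (0)
 54  010010100110→0 (1)
 55  100101001101→1 (1)
 56  001010011011→0 (0)
 57  010100110110→0 (1)
 58  101001101101→1 (0)
 59  010011011010→0 (1)
 60  100110110101→1 (1)
 61  001101101011→0 (1)
 62  011011010111→0 (1)
 63  110110101111→1 (0)
 64  101101011110→1 (0)
 65  011010111100→0 (0)
 66  110101111000→1 (1)
 67  101011110001→1 (1)
 68  010111100011→0 (0)
 69  101111000110→1 (1)
 70  011110001101→0 (0)
 71  111100011010→1 (0)
 72  111000110100→1 (0)
 73  110001101000→1 (1)
 74  100011010001→1 (0)
 75  000110100010→0 (1)
 76  001101000101→0 (1)
 77  011010001011→0 (0)
 78  110100010110→1 (1)
 79  101000101101→1 (0)
 80  010001011010→0 (1)
 81  100010110101→1 (1)
 82  000101101011→0 (1)
 83  001011010111→0 (1)
 84  010110101111→0 (1)
 85  101101011111→1 (1)
 86  011010111111→0 (1)
 87  110101111111→1 (0)
 88  101011111110→1 (1)
 89  010111111101→0 (1)
 90  101111111011→1 (0)
 91  011111110110→0 (1)
 92  111111101101→1 (0)
 93  111111011010→1 (0)
 94  111110110100→1 (0)
 95  111101101000→1 (1)
 96  111011010001→1 (0)
 97  110110100010→1 (0)
 98  101101000100→1 (1)
 99  011010001001→0 (0)
100  110100010010→1 (1)
101  101000100101→1 (1)
102  010001001011→0 (0)
103  100010010110→1 (1)
104  000100101101→0 (1)
105  001001011011→0 (0)
106  010010110110→0 (1)
107  100101101101→1 (0)
108  001011011010→0 (1)
109  010110110101→0 (0)
110  101101101010→1 (1)
111  011011010101→0 (1)
112  110110101011→1 (0)
113  101101010110→1 (1)
114  011010101101→0 (1)
115  110101011011→1 (1)
116  101010110111→1 (1)
117  010101101111→0 (1)
118  101011011111→1 (1)
119  010110111111→0 (1)
120  101101111111→1 (0)
121  011011111110→0 (0)
122  110111111100→1 (1)
123  101111111001→1 (0)
124  011111110010→0 (1)
125  111111100101→1 (1)
126  111111001011→1 (1)
127  111110010111→1 (0)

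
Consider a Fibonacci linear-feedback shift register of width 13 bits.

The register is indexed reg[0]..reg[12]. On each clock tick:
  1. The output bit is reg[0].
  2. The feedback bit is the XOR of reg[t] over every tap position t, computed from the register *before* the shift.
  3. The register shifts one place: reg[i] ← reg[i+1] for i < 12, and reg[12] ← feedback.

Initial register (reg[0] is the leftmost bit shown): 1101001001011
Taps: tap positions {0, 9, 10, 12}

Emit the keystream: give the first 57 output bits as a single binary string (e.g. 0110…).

step | reg (before) | out | fb
   0 | 1101001001011 | 1 | 1
   1 | 1010010010111 | 1 | 1
   2 | 0100100101111 | 0 | 1
   3 | 1001001011111 | 1 | 0
   4 | 0010010111110 | 0 | 0
   5 | 0100101111100 | 0 | 0
   6 | 1001011111000 | 1 | 0
   7 | 0010111110000 | 0 | 0
   8 | 0101111100000 | 0 | 0
   9 | 1011111000000 | 1 | 1
  10 | 0111110000001 | 0 | 1
  11 | 1111100000011 | 1 | 0
  12 | 1111000000110 | 1 | 0
  13 | 1110000001100 | 1 | 1
  14 | 1100000011001 | 1 | 1
  15 | 1000000110011 | 1 | 0
  16 | 0000001100110 | 0 | 1
  17 | 0000011001101 | 0 | 1
  18 | 0000110011011 | 0 | 0
  19 | 0001100110110 | 0 | 1
  20 | 0011001101101 | 0 | 1
  21 | 0110011011011 | 0 | 0
  22 | 1100110110110 | 1 | 0
  23 | 1001101101100 | 1 | 1
  24 | 0011011011001 | 0 | 0
  25 | 0110110110010 | 0 | 0
  26 | 1101101100100 | 1 | 0
  27 | 1011011001000 | 1 | 0
  28 | 0110110010000 | 0 | 0
  29 | 1101100100000 | 1 | 1
  30 | 1011001000001 | 1 | 0
  31 | 0110010000010 | 0 | 0
  32 | 1100100000100 | 1 | 0
  33 | 1001000001000 | 1 | 0
  34 | 0010000010000 | 0 | 0
  35 | 0100000100000 | 0 | 0
  36 | 1000001000000 | 1 | 1
  37 | 0000010000001 | 0 | 1
  38 | 0000100000011 | 0 | 1
  39 | 0001000000111 | 0 | 0
  40 | 0010000001110 | 0 | 0
  41 | 0100000011100 | 0 | 0
  42 | 1000000111000 | 1 | 0
  43 | 0000001110000 | 0 | 0
  44 | 0000011100000 | 0 | 0
  45 | 0000111000000 | 0 | 0
  46 | 0001110000000 | 0 | 0
  47 | 0011100000000 | 0 | 0
  48 | 0111000000000 | 0 | 0
  49 | 1110000000000 | 1 | 1
  50 | 1100000000001 | 1 | 0
  51 | 1000000000010 | 1 | 1
  52 | 0000000000101 | 0 | 0
  53 | 0000000001010 | 0 | 1
  54 | 0000000010101 | 0 | 0
  55 | 0000000101010 | 0 | 1
  56 | 0000001010101 | 0 | 0

110100100101111100000011001101101100100000100000011100000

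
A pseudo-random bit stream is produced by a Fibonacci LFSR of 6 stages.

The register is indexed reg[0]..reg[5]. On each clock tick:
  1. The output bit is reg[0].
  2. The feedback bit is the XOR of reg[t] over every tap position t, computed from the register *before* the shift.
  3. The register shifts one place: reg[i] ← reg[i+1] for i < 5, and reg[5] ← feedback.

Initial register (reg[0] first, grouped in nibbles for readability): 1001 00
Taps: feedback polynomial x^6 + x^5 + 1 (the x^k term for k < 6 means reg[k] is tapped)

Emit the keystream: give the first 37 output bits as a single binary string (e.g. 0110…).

step | reg (before) | out | fb
   0 | 100100 | 1 | 1
   1 | 001001 | 0 | 1
   2 | 010011 | 0 | 1
   3 | 100111 | 1 | 0
   4 | 001110 | 0 | 0
   5 | 011100 | 0 | 0
   6 | 111000 | 1 | 1
   7 | 110001 | 1 | 0
   8 | 100010 | 1 | 1
   9 | 000101 | 0 | 1
  10 | 001011 | 0 | 1
  11 | 010111 | 0 | 1
  12 | 101111 | 1 | 0
  13 | 011110 | 0 | 0
  14 | 111100 | 1 | 1
  15 | 111001 | 1 | 0
  16 | 110010 | 1 | 1
  17 | 100101 | 1 | 0
  18 | 001010 | 0 | 0
  19 | 010100 | 0 | 0
  20 | 101000 | 1 | 1
  21 | 010001 | 0 | 1
  22 | 100011 | 1 | 0
  23 | 000110 | 0 | 0
  24 | 001100 | 0 | 0
  25 | 011000 | 0 | 0
  26 | 110000 | 1 | 1
  27 | 100001 | 1 | 0
  28 | 000010 | 0 | 0
  29 | 000100 | 0 | 0
  30 | 001000 | 0 | 0
  31 | 010000 | 0 | 0
  32 | 100000 | 1 | 1
  33 | 000001 | 0 | 1
  34 | 000011 | 0 | 1
  35 | 000111 | 0 | 1
  36 | 001111 | 0 | 1

1001001110001011110010100011000010000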